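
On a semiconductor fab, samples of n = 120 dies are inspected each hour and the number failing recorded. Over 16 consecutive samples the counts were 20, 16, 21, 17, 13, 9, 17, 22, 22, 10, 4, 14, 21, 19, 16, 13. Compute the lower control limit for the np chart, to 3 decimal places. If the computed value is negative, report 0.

4.741

p̄ = Σdᵢ / (k·n) = 254 / (16 × 120) = 0.13229
LCL = np̄ − 3·√(np̄(1−p̄)) = 15.8750 − 3 × 3.7115 = 4.7406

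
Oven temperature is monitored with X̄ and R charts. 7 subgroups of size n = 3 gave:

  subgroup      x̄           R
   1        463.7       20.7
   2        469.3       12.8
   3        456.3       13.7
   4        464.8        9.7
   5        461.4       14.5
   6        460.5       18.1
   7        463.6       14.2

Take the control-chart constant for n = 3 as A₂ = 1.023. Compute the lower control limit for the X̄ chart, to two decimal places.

X̄̄ = (463.7 + 469.3 + 456.3 + 464.8 + 461.4 + 460.5 + 463.6) / 7 = 3239.6000 / 7 = 462.8000
R̄ = (20.7 + 12.8 + 13.7 + 9.7 + 14.5 + 18.1 + 14.2) / 7 = 103.7000 / 7 = 14.8143
LCL = X̄̄ − A₂·R̄ = 462.8000 − 1.023 × 14.8143 = 447.6450

447.64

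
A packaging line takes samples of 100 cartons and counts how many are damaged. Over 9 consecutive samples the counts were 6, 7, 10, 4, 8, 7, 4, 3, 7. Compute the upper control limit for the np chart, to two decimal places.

p̄ = Σdᵢ / (k·n) = 56 / (9 × 100) = 0.06222
UCL = np̄ + 3·√(np̄(1−p̄)) = 6.2222 + 3 × √(6.2222×0.93778) = 6.2222 + 3 × 2.4156 = 13.4690

13.47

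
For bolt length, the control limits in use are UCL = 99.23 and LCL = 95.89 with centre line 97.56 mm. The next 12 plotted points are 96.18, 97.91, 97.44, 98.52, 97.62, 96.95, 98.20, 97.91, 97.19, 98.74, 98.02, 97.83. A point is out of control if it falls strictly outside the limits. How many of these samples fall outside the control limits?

All 12 points lie within [95.89, 99.23].

0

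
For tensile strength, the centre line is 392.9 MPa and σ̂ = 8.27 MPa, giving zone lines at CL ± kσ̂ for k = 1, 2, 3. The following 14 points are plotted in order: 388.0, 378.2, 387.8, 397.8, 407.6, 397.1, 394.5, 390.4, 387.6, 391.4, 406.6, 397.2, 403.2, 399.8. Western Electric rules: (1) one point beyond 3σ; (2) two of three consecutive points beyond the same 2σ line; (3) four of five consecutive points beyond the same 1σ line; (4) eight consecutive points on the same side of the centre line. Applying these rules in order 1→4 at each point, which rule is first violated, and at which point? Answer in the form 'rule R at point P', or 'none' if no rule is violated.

Zone of each point (C = within 1σ̂, B = 1σ̂–2σ̂, A = 2σ̂–3σ̂, * = beyond 3σ̂; sign = side of CL): 1:-C, 2:-B, 3:-C, 4:+C, 5:+B, 6:+C, 7:+C, 8:-C, 9:-C, 10:-C, 11:+B, 12:+C, 13:+B, 14:+C
No rule fires across all 14 points.

none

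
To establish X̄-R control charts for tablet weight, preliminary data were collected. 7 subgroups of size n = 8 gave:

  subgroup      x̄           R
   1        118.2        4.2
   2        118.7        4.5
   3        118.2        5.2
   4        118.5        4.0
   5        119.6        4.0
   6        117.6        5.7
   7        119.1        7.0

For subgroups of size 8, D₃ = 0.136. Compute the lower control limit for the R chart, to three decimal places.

R̄ = (4.2 + 4.5 + 5.2 + 4.0 + 4.0 + 5.7 + 7.0) / 7 = 34.6000 / 7 = 4.9429
LCL_R = D₃·R̄ = 0.136 × 4.9429 = 0.6722

0.672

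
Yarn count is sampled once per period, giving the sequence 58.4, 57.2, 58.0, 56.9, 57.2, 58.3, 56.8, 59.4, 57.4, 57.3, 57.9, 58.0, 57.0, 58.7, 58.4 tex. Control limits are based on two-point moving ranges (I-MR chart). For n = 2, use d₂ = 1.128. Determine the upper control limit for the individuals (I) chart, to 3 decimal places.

60.529

X̄ = (58.4 + 57.2 + 58.0 + 56.9 + 57.2 + 58.3 + 56.8 + 59.4 + 57.4 + 57.3 + 57.9 + 58.0 + 57.0 + 58.7 + 58.4) / 15 = 57.7933
Moving ranges: 1.2, 0.8, 1.1, 0.3, 1.1, 1.5, 2.6, 2.0, 0.1, 0.6, 0.1, 1.0, 1.7, 0.3; M̄R̄ = 14.4000 / 14 = 1.0286
UCL = X̄ + 3·M̄R̄/d₂ = 57.7933 + 3 × 1.0286 / 1.128 = 60.5289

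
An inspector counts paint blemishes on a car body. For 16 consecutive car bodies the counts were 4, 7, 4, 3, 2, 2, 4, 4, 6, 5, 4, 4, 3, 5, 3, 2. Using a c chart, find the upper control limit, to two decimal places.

9.78

c̄ = (4 + 7 + 4 + 3 + 2 + 2 + 4 + 4 + 6 + 5 + 4 + 4 + 3 + 5 + 3 + 2) / 16 = 62 / 16 = 3.8750
UCL = c̄ + 3√c̄ = 3.8750 + 3 × √3.8750 = 3.8750 + 3 × 1.9685 = 9.7805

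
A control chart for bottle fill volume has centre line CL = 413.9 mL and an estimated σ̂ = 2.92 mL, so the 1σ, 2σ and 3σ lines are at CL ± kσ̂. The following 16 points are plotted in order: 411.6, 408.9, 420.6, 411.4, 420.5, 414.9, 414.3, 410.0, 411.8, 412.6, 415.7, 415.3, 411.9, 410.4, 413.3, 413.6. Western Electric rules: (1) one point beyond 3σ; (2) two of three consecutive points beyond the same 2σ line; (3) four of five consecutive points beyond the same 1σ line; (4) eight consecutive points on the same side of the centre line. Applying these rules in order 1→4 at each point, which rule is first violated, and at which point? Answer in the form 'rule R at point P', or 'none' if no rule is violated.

rule 2 at point 5

Zone of each point (C = within 1σ̂, B = 1σ̂–2σ̂, A = 2σ̂–3σ̂, * = beyond 3σ̂; sign = side of CL): 1:-C, 2:-B, 3:+A, 4:-C, 5:+A, 6:+C, 7:+C, 8:-B, 9:-C, 10:-C, 11:+C, 12:+C, 13:-C, 14:-B, 15:-C, 16:-C
Rule 2 (two of three consecutive points beyond the same 2σ limit) is satisfied at point 5.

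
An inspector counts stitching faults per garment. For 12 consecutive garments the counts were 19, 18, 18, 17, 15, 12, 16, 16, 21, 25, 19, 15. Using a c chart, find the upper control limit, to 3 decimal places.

c̄ = (19 + 18 + 18 + 17 + 15 + 12 + 16 + 16 + 21 + 25 + 19 + 15) / 12 = 211 / 12 = 17.5833
UCL = c̄ + 3√c̄ = 17.5833 + 3 × √17.5833 = 17.5833 + 3 × 4.1932 = 30.1631

30.163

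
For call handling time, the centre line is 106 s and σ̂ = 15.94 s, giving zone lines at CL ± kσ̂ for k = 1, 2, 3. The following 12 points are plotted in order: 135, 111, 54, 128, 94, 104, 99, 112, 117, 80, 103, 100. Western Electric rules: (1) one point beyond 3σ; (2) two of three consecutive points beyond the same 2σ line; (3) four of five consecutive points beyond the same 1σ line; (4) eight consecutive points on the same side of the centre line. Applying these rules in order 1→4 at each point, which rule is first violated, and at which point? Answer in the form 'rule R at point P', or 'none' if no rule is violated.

Zone of each point (C = within 1σ̂, B = 1σ̂–2σ̂, A = 2σ̂–3σ̂, * = beyond 3σ̂; sign = side of CL): 1:+B, 2:+C, 3:-*, 4:+B, 5:-C, 6:-C, 7:-C, 8:+C, 9:+C, 10:-B, 11:-C, 12:-C
Rule 1 (one point beyond the 3σ limits) is satisfied at point 3.

rule 1 at point 3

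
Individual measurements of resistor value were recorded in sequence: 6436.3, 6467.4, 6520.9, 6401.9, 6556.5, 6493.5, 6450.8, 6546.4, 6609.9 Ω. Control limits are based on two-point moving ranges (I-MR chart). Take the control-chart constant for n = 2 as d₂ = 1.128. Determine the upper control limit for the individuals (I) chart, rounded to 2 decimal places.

6705.29

X̄ = (6436.3 + 6467.4 + 6520.9 + 6401.9 + 6556.5 + 6493.5 + 6450.8 + 6546.4 + 6609.9) / 9 = 6498.1778
Moving ranges: 31.1, 53.5, 119.0, 154.6, 63.0, 42.7, 95.6, 63.5; M̄R̄ = 623.0000 / 8 = 77.8750
UCL = X̄ + 3·M̄R̄/d₂ = 6498.1778 + 3 × 77.8750 / 1.128 = 6705.2921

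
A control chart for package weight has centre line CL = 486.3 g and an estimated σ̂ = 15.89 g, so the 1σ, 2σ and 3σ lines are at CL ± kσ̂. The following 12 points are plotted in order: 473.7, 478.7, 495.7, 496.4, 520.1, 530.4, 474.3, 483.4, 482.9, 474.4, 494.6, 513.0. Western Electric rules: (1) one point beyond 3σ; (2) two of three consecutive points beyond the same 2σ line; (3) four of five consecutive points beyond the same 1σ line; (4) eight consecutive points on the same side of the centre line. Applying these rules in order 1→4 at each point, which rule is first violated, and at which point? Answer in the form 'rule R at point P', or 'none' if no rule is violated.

rule 2 at point 6

Zone of each point (C = within 1σ̂, B = 1σ̂–2σ̂, A = 2σ̂–3σ̂, * = beyond 3σ̂; sign = side of CL): 1:-C, 2:-C, 3:+C, 4:+C, 5:+A, 6:+A, 7:-C, 8:-C, 9:-C, 10:-C, 11:+C, 12:+B
Rule 2 (two of three consecutive points beyond the same 2σ limit) is satisfied at point 6.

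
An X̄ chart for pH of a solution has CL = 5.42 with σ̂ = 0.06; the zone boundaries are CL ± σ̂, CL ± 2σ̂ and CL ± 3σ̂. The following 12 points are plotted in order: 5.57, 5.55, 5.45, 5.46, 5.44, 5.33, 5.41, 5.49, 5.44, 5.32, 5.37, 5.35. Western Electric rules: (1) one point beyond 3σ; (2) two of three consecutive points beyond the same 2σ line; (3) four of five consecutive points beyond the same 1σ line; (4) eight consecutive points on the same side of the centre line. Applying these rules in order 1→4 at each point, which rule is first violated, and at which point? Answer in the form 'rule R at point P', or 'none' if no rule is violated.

rule 2 at point 2

Zone of each point (C = within 1σ̂, B = 1σ̂–2σ̂, A = 2σ̂–3σ̂, * = beyond 3σ̂; sign = side of CL): 1:+A, 2:+A, 3:+C, 4:+C, 5:+C, 6:-B, 7:-C, 8:+B, 9:+C, 10:-B, 11:-C, 12:-B
Rule 2 (two of three consecutive points beyond the same 2σ limit) is satisfied at point 2.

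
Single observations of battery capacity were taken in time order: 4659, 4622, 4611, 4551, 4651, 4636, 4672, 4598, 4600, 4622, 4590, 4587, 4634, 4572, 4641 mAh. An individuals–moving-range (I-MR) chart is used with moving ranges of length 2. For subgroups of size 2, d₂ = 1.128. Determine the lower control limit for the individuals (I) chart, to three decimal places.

4508.117

X̄ = (4659 + 4622 + 4611 + 4551 + 4651 + 4636 + 4672 + 4598 + 4600 + 4622 + 4590 + 4587 + 4634 + 4572 + 4641) / 15 = 4616.4000
Moving ranges: 37, 11, 60, 100, 15, 36, 74, 2, 22, 32, 3, 47, 62, 69; M̄R̄ = 570.0000 / 14 = 40.7143
LCL = X̄ − 3·M̄R̄/d₂ = 4616.4000 − 3 × 40.7143 / 1.128 = 4508.1173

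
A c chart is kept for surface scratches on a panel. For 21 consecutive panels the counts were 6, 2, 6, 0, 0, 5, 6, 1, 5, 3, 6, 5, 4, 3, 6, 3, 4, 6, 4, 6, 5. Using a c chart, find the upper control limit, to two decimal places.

c̄ = (6 + 2 + 6 + 0 + 0 + 5 + 6 + 1 + 5 + 3 + 6 + 5 + 4 + 3 + 6 + 3 + 4 + 6 + 4 + 6 + 5) / 21 = 86 / 21 = 4.0952
UCL = c̄ + 3√c̄ = 4.0952 + 3 × √4.0952 = 4.0952 + 3 × 2.0237 = 10.1662

10.17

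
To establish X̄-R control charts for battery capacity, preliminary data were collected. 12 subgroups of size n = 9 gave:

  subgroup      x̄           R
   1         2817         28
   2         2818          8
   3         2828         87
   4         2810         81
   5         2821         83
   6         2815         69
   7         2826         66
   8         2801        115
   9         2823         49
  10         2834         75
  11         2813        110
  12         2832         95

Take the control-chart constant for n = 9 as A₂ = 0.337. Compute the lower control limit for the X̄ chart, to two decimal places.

X̄̄ = (2817 + 2818 + 2828 + 2810 + 2821 + 2815 + 2826 + 2801 + 2823 + 2834 + 2813 + 2832) / 12 = 33838.0000 / 12 = 2819.8333
R̄ = (28 + 8 + 87 + 81 + 83 + 69 + 66 + 115 + 49 + 75 + 110 + 95) / 12 = 866.0000 / 12 = 72.1667
LCL = X̄̄ − A₂·R̄ = 2819.8333 − 0.337 × 72.1667 = 2795.5132

2795.51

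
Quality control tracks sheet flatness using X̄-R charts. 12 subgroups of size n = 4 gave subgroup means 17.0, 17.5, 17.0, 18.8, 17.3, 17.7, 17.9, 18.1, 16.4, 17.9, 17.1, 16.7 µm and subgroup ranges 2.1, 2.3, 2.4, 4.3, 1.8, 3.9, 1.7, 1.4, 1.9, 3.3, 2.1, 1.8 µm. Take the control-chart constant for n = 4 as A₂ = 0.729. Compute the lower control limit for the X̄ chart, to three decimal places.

15.688

X̄̄ = (17.0 + 17.5 + 17.0 + 18.8 + 17.3 + 17.7 + 17.9 + 18.1 + 16.4 + 17.9 + 17.1 + 16.7) / 12 = 209.4000 / 12 = 17.4500
R̄ = (2.1 + 2.3 + 2.4 + 4.3 + 1.8 + 3.9 + 1.7 + 1.4 + 1.9 + 3.3 + 2.1 + 1.8) / 12 = 29.0000 / 12 = 2.4167
LCL = X̄̄ − A₂·R̄ = 17.4500 − 0.729 × 2.4167 = 15.6883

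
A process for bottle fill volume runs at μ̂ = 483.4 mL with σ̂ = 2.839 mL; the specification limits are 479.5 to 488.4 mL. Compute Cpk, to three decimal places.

0.458

Cpu = (USL − μ̂) / (3σ̂) = (488.4 − 483.4) / (3 × 2.839) = 0.5871; Cpl = (μ̂ − LSL) / (3σ̂) = (483.4 − 479.5) / (3 × 2.839) = 0.4579; Cpk = min(Cpu, Cpl) = 0.4579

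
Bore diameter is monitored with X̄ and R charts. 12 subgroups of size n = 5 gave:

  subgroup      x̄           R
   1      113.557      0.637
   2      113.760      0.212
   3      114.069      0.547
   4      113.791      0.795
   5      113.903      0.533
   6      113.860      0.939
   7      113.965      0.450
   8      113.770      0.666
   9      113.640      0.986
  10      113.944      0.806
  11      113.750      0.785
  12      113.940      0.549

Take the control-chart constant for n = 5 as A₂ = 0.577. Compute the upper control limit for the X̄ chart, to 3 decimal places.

X̄̄ = (113.557 + 113.760 + 114.069 + 113.791 + 113.903 + 113.860 + 113.965 + 113.770 + 113.640 + 113.944 + 113.750 + 113.940) / 12 = 1365.9490 / 12 = 113.8291
R̄ = (0.637 + 0.212 + 0.547 + 0.795 + 0.533 + 0.939 + 0.450 + 0.666 + 0.986 + 0.806 + 0.785 + 0.549) / 12 = 7.9050 / 12 = 0.6588
UCL = X̄̄ + A₂·R̄ = 113.8291 + 0.577 × 0.6588 = 114.2092

114.209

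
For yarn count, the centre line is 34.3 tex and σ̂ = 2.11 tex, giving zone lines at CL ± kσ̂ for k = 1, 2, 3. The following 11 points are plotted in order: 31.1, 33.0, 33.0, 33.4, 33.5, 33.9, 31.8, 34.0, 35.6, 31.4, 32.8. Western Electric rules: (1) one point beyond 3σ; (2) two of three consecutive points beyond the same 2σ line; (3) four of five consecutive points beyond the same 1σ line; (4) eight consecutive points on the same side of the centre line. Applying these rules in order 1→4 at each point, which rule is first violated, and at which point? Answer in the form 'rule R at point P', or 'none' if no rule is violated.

rule 4 at point 8

Zone of each point (C = within 1σ̂, B = 1σ̂–2σ̂, A = 2σ̂–3σ̂, * = beyond 3σ̂; sign = side of CL): 1:-B, 2:-C, 3:-C, 4:-C, 5:-C, 6:-C, 7:-B, 8:-C, 9:+C, 10:-B, 11:-C
Rule 4 (eight consecutive points on the same side of the centre line) is satisfied at point 8.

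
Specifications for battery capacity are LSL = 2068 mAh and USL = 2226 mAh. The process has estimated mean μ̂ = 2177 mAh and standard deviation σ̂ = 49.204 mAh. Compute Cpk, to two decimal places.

Cpu = (USL − μ̂) / (3σ̂) = (2226 − 2177) / (3 × 49.204) = 0.3320; Cpl = (μ̂ − LSL) / (3σ̂) = (2177 − 2068) / (3 × 49.204) = 0.7384; Cpk = min(Cpu, Cpl) = 0.3320

0.33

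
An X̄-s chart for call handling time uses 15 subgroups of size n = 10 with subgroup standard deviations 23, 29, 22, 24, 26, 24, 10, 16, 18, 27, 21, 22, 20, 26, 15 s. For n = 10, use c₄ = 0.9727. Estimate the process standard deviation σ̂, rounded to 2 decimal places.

22.14

s̄ = (23 + 29 + 22 + 24 + 26 + 24 + 10 + 16 + 18 + 27 + 21 + 22 + 20 + 26 + 15) / 15 = 21.5333
σ̂ = s̄ / c₄ = 21.5333 / 0.9727 = 22.1377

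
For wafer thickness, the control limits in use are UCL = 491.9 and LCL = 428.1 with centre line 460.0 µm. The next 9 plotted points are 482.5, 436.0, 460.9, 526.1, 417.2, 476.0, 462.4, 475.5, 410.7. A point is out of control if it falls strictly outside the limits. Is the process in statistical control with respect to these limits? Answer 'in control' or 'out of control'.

Compare each point to [428.1, 491.9]: sample 4 = 526.1 > UCL; sample 5 = 417.2 < LCL; sample 9 = 410.7 < LCL.

out of control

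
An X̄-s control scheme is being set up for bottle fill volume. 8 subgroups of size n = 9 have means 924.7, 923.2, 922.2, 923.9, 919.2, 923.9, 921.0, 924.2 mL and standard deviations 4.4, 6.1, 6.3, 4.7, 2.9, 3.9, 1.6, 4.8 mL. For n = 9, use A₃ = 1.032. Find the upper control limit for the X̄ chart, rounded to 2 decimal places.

927.26

X̄̄ = (924.7 + 923.2 + 922.2 + 923.9 + 919.2 + 923.9 + 921.0 + 924.2) / 8 = 922.7875
s̄ = (4.4 + 6.1 + 6.3 + 4.7 + 2.9 + 3.9 + 1.6 + 4.8) / 8 = 4.3375
UCL = X̄̄ + A₃·s̄ = 922.7875 + 1.032 × 4.3375 = 927.2638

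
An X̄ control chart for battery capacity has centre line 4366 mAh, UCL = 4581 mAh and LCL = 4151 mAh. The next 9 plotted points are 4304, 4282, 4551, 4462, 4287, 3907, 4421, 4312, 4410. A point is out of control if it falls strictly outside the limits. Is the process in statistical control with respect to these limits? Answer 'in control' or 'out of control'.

out of control

Compare each point to [4151, 4581]: sample 6 = 3907 < LCL.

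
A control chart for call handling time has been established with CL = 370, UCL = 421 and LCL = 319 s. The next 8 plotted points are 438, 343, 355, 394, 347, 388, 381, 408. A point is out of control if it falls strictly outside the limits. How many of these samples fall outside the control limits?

1

Compare each point to [319, 421]: sample 1 = 438 > UCL.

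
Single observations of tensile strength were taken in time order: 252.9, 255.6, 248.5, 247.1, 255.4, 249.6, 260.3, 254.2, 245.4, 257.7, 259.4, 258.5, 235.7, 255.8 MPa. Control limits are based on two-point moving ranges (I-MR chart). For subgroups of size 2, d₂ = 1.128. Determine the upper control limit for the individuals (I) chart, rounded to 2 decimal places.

274.82

X̄ = (252.9 + 255.6 + 248.5 + 247.1 + 255.4 + 249.6 + 260.3 + 254.2 + 245.4 + 257.7 + 259.4 + 258.5 + 235.7 + 255.8) / 14 = 252.5786
Moving ranges: 2.7, 7.1, 1.4, 8.3, 5.8, 10.7, 6.1, 8.8, 12.3, 1.7, 0.9, 22.8, 20.1; M̄R̄ = 108.7000 / 13 = 8.3615
UCL = X̄ + 3·M̄R̄/d₂ = 252.5786 + 3 × 8.3615 / 1.128 = 274.8167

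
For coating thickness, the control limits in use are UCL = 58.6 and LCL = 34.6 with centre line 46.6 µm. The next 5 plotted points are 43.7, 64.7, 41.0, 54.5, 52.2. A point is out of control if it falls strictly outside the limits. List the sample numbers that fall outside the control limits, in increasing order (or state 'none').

2

Compare each point to [34.6, 58.6]: sample 2 = 64.7 > UCL.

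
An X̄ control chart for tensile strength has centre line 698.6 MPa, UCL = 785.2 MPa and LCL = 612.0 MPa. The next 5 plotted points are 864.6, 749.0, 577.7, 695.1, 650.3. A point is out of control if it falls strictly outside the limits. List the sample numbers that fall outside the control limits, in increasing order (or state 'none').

1, 3

Compare each point to [612.0, 785.2]: sample 1 = 864.6 > UCL; sample 3 = 577.7 < LCL.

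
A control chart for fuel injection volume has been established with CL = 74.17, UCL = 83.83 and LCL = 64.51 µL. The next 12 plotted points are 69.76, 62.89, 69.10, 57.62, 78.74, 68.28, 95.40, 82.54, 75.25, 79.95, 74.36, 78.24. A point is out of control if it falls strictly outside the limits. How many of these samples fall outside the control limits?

3

Compare each point to [64.51, 83.83]: sample 2 = 62.89 < LCL; sample 4 = 57.62 < LCL; sample 7 = 95.40 > UCL.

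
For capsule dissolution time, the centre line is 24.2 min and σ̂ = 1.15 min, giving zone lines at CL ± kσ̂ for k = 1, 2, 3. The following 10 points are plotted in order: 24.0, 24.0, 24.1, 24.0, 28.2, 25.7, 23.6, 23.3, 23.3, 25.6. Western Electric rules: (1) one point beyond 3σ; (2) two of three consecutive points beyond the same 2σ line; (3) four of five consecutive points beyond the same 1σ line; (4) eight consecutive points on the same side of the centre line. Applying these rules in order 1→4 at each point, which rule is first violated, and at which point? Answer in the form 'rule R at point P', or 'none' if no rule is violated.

rule 1 at point 5

Zone of each point (C = within 1σ̂, B = 1σ̂–2σ̂, A = 2σ̂–3σ̂, * = beyond 3σ̂; sign = side of CL): 1:-C, 2:-C, 3:-C, 4:-C, 5:+*, 6:+B, 7:-C, 8:-C, 9:-C, 10:+B
Rule 1 (one point beyond the 3σ limits) is satisfied at point 5.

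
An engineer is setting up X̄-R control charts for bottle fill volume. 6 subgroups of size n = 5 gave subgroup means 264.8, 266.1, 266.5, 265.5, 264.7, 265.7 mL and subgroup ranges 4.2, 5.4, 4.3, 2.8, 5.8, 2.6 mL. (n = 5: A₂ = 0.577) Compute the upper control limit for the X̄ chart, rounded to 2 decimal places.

267.96

X̄̄ = (264.8 + 266.1 + 266.5 + 265.5 + 264.7 + 265.7) / 6 = 1593.3000 / 6 = 265.5500
R̄ = (4.2 + 5.4 + 4.3 + 2.8 + 5.8 + 2.6) / 6 = 25.1000 / 6 = 4.1833
UCL = X̄̄ + A₂·R̄ = 265.5500 + 0.577 × 4.1833 = 267.9638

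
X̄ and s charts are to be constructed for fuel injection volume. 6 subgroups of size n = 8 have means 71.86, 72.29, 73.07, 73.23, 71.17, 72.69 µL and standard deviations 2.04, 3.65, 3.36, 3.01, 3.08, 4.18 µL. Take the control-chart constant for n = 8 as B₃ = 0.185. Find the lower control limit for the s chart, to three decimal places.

s̄ = (2.04 + 3.65 + 3.36 + 3.01 + 3.08 + 4.18) / 6 = 3.2200
LCL_s = B₃·s̄ = 0.185 × 3.2200 = 0.5957

0.596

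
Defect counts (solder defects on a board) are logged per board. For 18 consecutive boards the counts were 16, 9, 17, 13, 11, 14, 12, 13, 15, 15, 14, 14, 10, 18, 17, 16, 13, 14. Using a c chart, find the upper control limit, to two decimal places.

c̄ = (16 + 9 + 17 + 13 + 11 + 14 + 12 + 13 + 15 + 15 + 14 + 14 + 10 + 18 + 17 + 16 + 13 + 14) / 18 = 251 / 18 = 13.9444
UCL = c̄ + 3√c̄ = 13.9444 + 3 × √13.9444 = 13.9444 + 3 × 3.7342 = 25.1471

25.15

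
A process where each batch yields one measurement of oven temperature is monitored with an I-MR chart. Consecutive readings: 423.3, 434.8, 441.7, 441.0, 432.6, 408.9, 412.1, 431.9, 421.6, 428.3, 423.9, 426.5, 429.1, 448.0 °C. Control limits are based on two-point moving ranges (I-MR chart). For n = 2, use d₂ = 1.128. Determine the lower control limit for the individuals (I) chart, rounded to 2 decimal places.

404.35

X̄ = (423.3 + 434.8 + 441.7 + 441.0 + 432.6 + 408.9 + 412.1 + 431.9 + 421.6 + 428.3 + 423.9 + 426.5 + 429.1 + 448.0) / 14 = 428.8357
Moving ranges: 11.5, 6.9, 0.7, 8.4, 23.7, 3.2, 19.8, 10.3, 6.7, 4.4, 2.6, 2.6, 18.9; M̄R̄ = 119.7000 / 13 = 9.2077
LCL = X̄ − 3·M̄R̄/d₂ = 428.8357 − 3 × 9.2077 / 1.128 = 404.3472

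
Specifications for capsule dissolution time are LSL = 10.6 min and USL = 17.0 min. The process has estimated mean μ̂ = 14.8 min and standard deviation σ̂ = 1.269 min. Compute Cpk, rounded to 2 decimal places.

0.58

Cpu = (USL − μ̂) / (3σ̂) = (17.0 − 14.8) / (3 × 1.269) = 0.5779; Cpl = (μ̂ − LSL) / (3σ̂) = (14.8 − 10.6) / (3 × 1.269) = 1.1032; Cpk = min(Cpu, Cpl) = 0.5779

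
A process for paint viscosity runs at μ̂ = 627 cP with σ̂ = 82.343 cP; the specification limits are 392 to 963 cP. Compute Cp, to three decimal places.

1.156

Cp = (USL − LSL) / (6σ̂) = (963 − 392) / (6 × 82.343) = 571.0000 / 494.0580 = 1.1557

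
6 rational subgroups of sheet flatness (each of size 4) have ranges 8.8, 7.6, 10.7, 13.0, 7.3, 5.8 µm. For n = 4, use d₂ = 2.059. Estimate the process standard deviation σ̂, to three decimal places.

4.306

R̄ = (8.8 + 7.6 + 10.7 + 13.0 + 7.3 + 5.8) / 6 = 8.8667
σ̂ = R̄ / d₂ = 8.8667 / 2.059 = 4.3063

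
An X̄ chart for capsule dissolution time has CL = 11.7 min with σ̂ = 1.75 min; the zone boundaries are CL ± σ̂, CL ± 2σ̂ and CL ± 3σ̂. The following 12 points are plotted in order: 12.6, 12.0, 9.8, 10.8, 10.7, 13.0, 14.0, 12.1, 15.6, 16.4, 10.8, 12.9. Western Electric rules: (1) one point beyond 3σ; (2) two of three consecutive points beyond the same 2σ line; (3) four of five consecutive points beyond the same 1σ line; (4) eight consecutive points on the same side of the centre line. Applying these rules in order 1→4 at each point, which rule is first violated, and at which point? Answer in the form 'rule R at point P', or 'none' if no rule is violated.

Zone of each point (C = within 1σ̂, B = 1σ̂–2σ̂, A = 2σ̂–3σ̂, * = beyond 3σ̂; sign = side of CL): 1:+C, 2:+C, 3:-B, 4:-C, 5:-C, 6:+C, 7:+B, 8:+C, 9:+A, 10:+A, 11:-C, 12:+C
Rule 2 (two of three consecutive points beyond the same 2σ limit) is satisfied at point 10.

rule 2 at point 10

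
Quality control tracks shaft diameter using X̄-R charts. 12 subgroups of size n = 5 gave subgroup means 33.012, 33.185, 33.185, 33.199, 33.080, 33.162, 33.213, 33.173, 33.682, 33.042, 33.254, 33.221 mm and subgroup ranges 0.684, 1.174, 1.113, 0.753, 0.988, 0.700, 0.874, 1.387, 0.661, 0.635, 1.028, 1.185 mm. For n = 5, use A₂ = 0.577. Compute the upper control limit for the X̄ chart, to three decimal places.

33.738

X̄̄ = (33.012 + 33.185 + 33.185 + 33.199 + 33.080 + 33.162 + 33.213 + 33.173 + 33.682 + 33.042 + 33.254 + 33.221) / 12 = 398.4080 / 12 = 33.2007
R̄ = (0.684 + 1.174 + 1.113 + 0.753 + 0.988 + 0.700 + 0.874 + 1.387 + 0.661 + 0.635 + 1.028 + 1.185) / 12 = 11.1820 / 12 = 0.9318
UCL = X̄̄ + A₂·R̄ = 33.2007 + 0.577 × 0.9318 = 33.7383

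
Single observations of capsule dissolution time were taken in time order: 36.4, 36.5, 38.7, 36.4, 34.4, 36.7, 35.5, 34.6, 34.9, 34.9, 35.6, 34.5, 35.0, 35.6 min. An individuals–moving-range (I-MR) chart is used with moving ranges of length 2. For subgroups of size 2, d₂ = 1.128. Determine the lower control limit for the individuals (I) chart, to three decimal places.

X̄ = (36.4 + 36.5 + 38.7 + 36.4 + 34.4 + 36.7 + 35.5 + 34.6 + 34.9 + 34.9 + 35.6 + 34.5 + 35.0 + 35.6) / 14 = 35.6929
Moving ranges: 0.1, 2.2, 2.3, 2.0, 2.3, 1.2, 0.9, 0.3, 0.0, 0.7, 1.1, 0.5, 0.6; M̄R̄ = 14.2000 / 13 = 1.0923
LCL = X̄ − 3·M̄R̄/d₂ = 35.6929 − 3 × 1.0923 / 1.128 = 32.7878

32.788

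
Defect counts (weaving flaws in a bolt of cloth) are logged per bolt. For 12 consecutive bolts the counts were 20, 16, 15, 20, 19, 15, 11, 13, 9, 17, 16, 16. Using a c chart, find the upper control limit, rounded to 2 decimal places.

27.43

c̄ = (20 + 16 + 15 + 20 + 19 + 15 + 11 + 13 + 9 + 17 + 16 + 16) / 12 = 187 / 12 = 15.5833
UCL = c̄ + 3√c̄ = 15.5833 + 3 × √15.5833 = 15.5833 + 3 × 3.9476 = 27.4261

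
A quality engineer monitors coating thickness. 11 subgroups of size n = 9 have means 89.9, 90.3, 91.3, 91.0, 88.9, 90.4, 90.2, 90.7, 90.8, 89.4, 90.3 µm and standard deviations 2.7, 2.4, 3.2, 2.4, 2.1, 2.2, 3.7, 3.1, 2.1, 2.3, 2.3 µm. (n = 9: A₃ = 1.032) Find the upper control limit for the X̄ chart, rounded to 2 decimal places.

92.96

X̄̄ = (89.9 + 90.3 + 91.3 + 91.0 + 88.9 + 90.4 + 90.2 + 90.7 + 90.8 + 89.4 + 90.3) / 11 = 90.2909
s̄ = (2.7 + 2.4 + 3.2 + 2.4 + 2.1 + 2.2 + 3.7 + 3.1 + 2.1 + 2.3 + 2.3) / 11 = 2.5909
UCL = X̄̄ + A₃·s̄ = 90.2909 + 1.032 × 2.5909 = 92.9647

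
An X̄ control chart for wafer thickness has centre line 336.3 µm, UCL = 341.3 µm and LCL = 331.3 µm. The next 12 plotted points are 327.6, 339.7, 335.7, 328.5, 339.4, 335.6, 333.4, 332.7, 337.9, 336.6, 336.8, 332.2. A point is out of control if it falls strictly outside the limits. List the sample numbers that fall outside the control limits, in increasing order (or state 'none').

1, 4

Compare each point to [331.3, 341.3]: sample 1 = 327.6 < LCL; sample 4 = 328.5 < LCL.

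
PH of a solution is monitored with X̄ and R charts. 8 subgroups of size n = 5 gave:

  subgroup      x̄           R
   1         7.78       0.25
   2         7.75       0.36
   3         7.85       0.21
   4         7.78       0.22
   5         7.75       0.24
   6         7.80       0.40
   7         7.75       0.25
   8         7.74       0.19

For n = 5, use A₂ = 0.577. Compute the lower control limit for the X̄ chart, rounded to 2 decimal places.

7.62

X̄̄ = (7.78 + 7.75 + 7.85 + 7.78 + 7.75 + 7.80 + 7.75 + 7.74) / 8 = 62.2000 / 8 = 7.7750
R̄ = (0.25 + 0.36 + 0.21 + 0.22 + 0.24 + 0.40 + 0.25 + 0.19) / 8 = 2.1200 / 8 = 0.2650
LCL = X̄̄ − A₂·R̄ = 7.7750 − 0.577 × 0.2650 = 7.6221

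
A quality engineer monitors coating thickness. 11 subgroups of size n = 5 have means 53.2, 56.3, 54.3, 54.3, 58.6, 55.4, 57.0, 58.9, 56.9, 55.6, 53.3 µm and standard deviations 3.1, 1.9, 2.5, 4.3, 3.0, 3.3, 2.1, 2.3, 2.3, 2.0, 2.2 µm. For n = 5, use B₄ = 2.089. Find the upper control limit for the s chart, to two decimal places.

5.51

s̄ = (3.1 + 1.9 + 2.5 + 4.3 + 3.0 + 3.3 + 2.1 + 2.3 + 2.3 + 2.0 + 2.2) / 11 = 2.6364
UCL_s = B₄·s̄ = 2.089 × 2.6364 = 5.5074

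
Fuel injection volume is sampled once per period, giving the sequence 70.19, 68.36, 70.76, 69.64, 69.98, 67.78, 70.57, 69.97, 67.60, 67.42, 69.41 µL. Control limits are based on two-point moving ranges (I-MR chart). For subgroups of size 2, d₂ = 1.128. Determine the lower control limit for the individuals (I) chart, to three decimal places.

65.036

X̄ = (70.19 + 68.36 + 70.76 + 69.64 + 69.98 + 67.78 + 70.57 + 69.97 + 67.60 + 67.42 + 69.41) / 11 = 69.2436
Moving ranges: 1.83, 2.40, 1.12, 0.34, 2.20, 2.79, 0.60, 2.37, 0.18, 1.99; M̄R̄ = 15.8200 / 10 = 1.5820
LCL = X̄ − 3·M̄R̄/d₂ = 69.2436 − 3 × 1.5820 / 1.128 = 65.0362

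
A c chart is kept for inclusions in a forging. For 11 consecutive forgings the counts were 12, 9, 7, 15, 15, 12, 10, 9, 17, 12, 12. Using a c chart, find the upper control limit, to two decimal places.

22.13

c̄ = (12 + 9 + 7 + 15 + 15 + 12 + 10 + 9 + 17 + 12 + 12) / 11 = 130 / 11 = 11.8182
UCL = c̄ + 3√c̄ = 11.8182 + 3 × √11.8182 = 11.8182 + 3 × 3.4378 = 22.1315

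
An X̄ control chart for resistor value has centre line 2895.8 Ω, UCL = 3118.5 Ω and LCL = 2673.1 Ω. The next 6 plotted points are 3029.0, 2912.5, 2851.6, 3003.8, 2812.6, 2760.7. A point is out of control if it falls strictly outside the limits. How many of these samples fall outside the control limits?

0

All 6 points lie within [2673.1, 3118.5].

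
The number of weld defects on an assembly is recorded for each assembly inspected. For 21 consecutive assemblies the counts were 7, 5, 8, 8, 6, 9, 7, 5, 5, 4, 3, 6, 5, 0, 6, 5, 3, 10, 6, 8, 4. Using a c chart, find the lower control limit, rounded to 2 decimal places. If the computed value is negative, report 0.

c̄ = (7 + 5 + 8 + 8 + 6 + 9 + 7 + 5 + 5 + 4 + 3 + 6 + 5 + 0 + 6 + 5 + 3 + 10 + 6 + 8 + 4) / 21 = 120 / 21 = 5.7143
LCL = c̄ − 3√c̄ = 5.7143 − 3 × 2.3905 = -1.4571 → 0 (cannot be negative)

0.00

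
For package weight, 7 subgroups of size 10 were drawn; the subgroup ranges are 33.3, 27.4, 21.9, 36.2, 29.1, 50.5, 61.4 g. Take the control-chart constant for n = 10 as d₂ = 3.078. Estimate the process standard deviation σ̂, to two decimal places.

12.06

R̄ = (33.3 + 27.4 + 21.9 + 36.2 + 29.1 + 50.5 + 61.4) / 7 = 37.1143
σ̂ = R̄ / d₂ = 37.1143 / 3.078 = 12.0579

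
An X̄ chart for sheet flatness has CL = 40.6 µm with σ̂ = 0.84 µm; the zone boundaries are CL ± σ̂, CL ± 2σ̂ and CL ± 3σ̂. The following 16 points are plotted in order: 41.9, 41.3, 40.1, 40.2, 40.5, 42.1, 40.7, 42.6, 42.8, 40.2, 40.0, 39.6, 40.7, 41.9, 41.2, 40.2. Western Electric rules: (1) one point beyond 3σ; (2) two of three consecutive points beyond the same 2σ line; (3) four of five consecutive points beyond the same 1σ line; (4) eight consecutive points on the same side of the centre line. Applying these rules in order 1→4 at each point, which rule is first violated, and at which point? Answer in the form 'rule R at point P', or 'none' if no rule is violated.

rule 2 at point 9

Zone of each point (C = within 1σ̂, B = 1σ̂–2σ̂, A = 2σ̂–3σ̂, * = beyond 3σ̂; sign = side of CL): 1:+B, 2:+C, 3:-C, 4:-C, 5:-C, 6:+B, 7:+C, 8:+A, 9:+A, 10:-C, 11:-C, 12:-B, 13:+C, 14:+B, 15:+C, 16:-C
Rule 2 (two of three consecutive points beyond the same 2σ limit) is satisfied at point 9.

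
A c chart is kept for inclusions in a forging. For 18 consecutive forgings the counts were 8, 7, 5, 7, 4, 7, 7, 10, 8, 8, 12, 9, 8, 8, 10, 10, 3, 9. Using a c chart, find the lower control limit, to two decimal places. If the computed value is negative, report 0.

0.00

c̄ = (8 + 7 + 5 + 7 + 4 + 7 + 7 + 10 + 8 + 8 + 12 + 9 + 8 + 8 + 10 + 10 + 3 + 9) / 18 = 140 / 18 = 7.7778
LCL = c̄ − 3√c̄ = 7.7778 − 3 × 2.7889 = -0.5888 → 0 (cannot be negative)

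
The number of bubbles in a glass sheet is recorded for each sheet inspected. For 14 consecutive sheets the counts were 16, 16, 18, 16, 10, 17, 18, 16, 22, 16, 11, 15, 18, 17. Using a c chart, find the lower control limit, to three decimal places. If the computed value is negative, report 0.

4.089

c̄ = (16 + 16 + 18 + 16 + 10 + 17 + 18 + 16 + 22 + 16 + 11 + 15 + 18 + 17) / 14 = 226 / 14 = 16.1429
LCL = c̄ − 3√c̄ = 16.1429 − 3 × 4.0178 = 4.0894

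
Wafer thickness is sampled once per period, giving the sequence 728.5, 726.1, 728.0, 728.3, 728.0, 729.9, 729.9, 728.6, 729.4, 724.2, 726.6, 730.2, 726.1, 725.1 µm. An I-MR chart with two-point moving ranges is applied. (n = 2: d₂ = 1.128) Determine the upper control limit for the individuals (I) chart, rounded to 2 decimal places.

732.93

X̄ = (728.5 + 726.1 + 728.0 + 728.3 + 728.0 + 729.9 + 729.9 + 728.6 + 729.4 + 724.2 + 726.6 + 730.2 + 726.1 + 725.1) / 14 = 727.7786
Moving ranges: 2.4, 1.9, 0.3, 0.3, 1.9, 0.0, 1.3, 0.8, 5.2, 2.4, 3.6, 4.1, 1.0; M̄R̄ = 25.2000 / 13 = 1.9385
UCL = X̄ + 3·M̄R̄/d₂ = 727.7786 + 3 × 1.9385 / 1.128 = 732.9341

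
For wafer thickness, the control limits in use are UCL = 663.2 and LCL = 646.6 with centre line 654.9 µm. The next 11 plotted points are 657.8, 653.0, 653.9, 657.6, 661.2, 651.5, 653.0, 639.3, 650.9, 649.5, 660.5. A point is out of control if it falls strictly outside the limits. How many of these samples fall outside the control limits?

Compare each point to [646.6, 663.2]: sample 8 = 639.3 < LCL.

1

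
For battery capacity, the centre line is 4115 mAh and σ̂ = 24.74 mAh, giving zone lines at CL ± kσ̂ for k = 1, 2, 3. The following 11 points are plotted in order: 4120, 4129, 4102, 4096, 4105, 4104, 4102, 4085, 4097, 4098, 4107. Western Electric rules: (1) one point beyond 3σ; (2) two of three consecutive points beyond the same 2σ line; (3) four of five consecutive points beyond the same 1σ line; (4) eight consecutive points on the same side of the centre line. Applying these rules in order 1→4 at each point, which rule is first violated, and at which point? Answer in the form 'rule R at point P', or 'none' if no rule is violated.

rule 4 at point 10

Zone of each point (C = within 1σ̂, B = 1σ̂–2σ̂, A = 2σ̂–3σ̂, * = beyond 3σ̂; sign = side of CL): 1:+C, 2:+C, 3:-C, 4:-C, 5:-C, 6:-C, 7:-C, 8:-B, 9:-C, 10:-C, 11:-C
Rule 4 (eight consecutive points on the same side of the centre line) is satisfied at point 10.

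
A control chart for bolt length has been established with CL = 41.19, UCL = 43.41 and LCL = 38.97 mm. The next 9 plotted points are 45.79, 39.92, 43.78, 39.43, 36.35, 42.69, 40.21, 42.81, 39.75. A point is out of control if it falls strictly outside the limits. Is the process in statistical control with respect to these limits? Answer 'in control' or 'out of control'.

out of control

Compare each point to [38.97, 43.41]: sample 1 = 45.79 > UCL; sample 3 = 43.78 > UCL; sample 5 = 36.35 < LCL.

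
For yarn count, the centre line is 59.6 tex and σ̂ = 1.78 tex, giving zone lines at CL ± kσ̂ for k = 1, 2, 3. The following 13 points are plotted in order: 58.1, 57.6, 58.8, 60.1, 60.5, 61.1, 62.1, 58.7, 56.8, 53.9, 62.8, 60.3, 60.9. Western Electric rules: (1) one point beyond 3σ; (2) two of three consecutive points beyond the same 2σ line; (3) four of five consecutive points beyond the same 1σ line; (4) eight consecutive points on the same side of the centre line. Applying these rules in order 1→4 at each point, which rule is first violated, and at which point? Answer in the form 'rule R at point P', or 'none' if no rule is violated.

Zone of each point (C = within 1σ̂, B = 1σ̂–2σ̂, A = 2σ̂–3σ̂, * = beyond 3σ̂; sign = side of CL): 1:-C, 2:-B, 3:-C, 4:+C, 5:+C, 6:+C, 7:+B, 8:-C, 9:-B, 10:-*, 11:+B, 12:+C, 13:+C
Rule 1 (one point beyond the 3σ limits) is satisfied at point 10.

rule 1 at point 10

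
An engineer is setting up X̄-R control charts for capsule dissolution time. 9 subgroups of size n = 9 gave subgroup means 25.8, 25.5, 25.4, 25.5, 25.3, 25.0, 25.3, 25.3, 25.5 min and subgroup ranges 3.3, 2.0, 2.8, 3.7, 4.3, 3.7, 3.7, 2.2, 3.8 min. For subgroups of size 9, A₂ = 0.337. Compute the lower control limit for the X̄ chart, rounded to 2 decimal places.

X̄̄ = (25.8 + 25.5 + 25.4 + 25.5 + 25.3 + 25.0 + 25.3 + 25.3 + 25.5) / 9 = 228.6000 / 9 = 25.4000
R̄ = (3.3 + 2.0 + 2.8 + 3.7 + 4.3 + 3.7 + 3.7 + 2.2 + 3.8) / 9 = 29.5000 / 9 = 3.2778
LCL = X̄̄ − A₂·R̄ = 25.4000 − 0.337 × 3.2778 = 24.2954

24.30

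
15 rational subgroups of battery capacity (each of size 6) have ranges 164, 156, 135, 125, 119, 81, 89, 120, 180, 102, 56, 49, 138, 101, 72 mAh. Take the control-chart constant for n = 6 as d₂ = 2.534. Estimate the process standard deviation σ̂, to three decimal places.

R̄ = (164 + 156 + 135 + 125 + 119 + 81 + 89 + 120 + 180 + 102 + 56 + 49 + 138 + 101 + 72) / 15 = 112.4667
σ̂ = R̄ / d₂ = 112.4667 / 2.534 = 44.3831

44.383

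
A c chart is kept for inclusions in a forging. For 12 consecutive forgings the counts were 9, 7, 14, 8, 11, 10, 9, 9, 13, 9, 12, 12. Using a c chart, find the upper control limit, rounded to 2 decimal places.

c̄ = (9 + 7 + 14 + 8 + 11 + 10 + 9 + 9 + 13 + 9 + 12 + 12) / 12 = 123 / 12 = 10.2500
UCL = c̄ + 3√c̄ = 10.2500 + 3 × √10.2500 = 10.2500 + 3 × 3.2016 = 19.8547

19.85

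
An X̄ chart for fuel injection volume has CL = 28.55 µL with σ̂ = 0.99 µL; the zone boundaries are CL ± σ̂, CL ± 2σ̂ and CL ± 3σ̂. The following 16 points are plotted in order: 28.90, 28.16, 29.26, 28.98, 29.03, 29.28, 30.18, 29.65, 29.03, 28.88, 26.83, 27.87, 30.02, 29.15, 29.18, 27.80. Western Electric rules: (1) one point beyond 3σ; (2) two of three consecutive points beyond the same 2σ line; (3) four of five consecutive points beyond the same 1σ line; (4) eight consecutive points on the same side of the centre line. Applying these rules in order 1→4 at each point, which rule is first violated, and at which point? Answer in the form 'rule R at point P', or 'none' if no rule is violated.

Zone of each point (C = within 1σ̂, B = 1σ̂–2σ̂, A = 2σ̂–3σ̂, * = beyond 3σ̂; sign = side of CL): 1:+C, 2:-C, 3:+C, 4:+C, 5:+C, 6:+C, 7:+B, 8:+B, 9:+C, 10:+C, 11:-B, 12:-C, 13:+B, 14:+C, 15:+C, 16:-C
Rule 4 (eight consecutive points on the same side of the centre line) is satisfied at point 10.

rule 4 at point 10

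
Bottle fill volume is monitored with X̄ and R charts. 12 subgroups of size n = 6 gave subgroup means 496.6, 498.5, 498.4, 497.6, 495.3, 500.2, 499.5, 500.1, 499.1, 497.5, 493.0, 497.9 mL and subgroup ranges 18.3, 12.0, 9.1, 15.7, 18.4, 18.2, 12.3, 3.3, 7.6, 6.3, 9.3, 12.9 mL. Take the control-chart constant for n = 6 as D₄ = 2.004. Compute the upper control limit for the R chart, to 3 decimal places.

R̄ = (18.3 + 12.0 + 9.1 + 15.7 + 18.4 + 18.2 + 12.3 + 3.3 + 7.6 + 6.3 + 9.3 + 12.9) / 12 = 143.4000 / 12 = 11.9500
UCL_R = D₄·R̄ = 2.004 × 11.9500 = 23.9478

23.948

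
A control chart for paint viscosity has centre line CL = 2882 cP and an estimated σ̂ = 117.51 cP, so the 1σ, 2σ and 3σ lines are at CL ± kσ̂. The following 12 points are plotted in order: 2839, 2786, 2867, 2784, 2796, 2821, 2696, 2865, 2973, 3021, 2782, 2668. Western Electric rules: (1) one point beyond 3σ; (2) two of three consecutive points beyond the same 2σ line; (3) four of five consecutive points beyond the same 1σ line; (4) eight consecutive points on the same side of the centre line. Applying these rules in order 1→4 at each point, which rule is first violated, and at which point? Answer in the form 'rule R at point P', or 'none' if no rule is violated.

rule 4 at point 8

Zone of each point (C = within 1σ̂, B = 1σ̂–2σ̂, A = 2σ̂–3σ̂, * = beyond 3σ̂; sign = side of CL): 1:-C, 2:-C, 3:-C, 4:-C, 5:-C, 6:-C, 7:-B, 8:-C, 9:+C, 10:+B, 11:-C, 12:-B
Rule 4 (eight consecutive points on the same side of the centre line) is satisfied at point 8.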